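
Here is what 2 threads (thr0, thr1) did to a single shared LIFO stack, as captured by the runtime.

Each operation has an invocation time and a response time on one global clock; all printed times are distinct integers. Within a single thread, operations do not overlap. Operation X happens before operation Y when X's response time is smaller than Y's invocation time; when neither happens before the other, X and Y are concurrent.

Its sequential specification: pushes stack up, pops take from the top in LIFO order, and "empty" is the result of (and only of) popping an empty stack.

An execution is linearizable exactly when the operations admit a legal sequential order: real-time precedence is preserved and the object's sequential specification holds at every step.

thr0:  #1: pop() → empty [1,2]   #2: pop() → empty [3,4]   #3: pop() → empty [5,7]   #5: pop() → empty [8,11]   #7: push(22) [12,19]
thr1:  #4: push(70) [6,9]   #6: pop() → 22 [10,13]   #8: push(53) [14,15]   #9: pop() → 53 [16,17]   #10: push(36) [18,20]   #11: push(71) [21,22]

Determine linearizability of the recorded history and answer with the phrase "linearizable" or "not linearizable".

linearizable

one valid linearization: #1, #2, #3, #5, #4, #7, #6, #8, #9, #10, #11
after step 1 (#1 pop() → empty): stack <>
after step 2 (#2 pop() → empty): stack <>
after step 3 (#3 pop() → empty): stack <>
after step 4 (#5 pop() → empty): stack <>
after step 5 (#4 push(70)): stack <70>
after step 6 (#7 push(22)): stack <70,22>
after step 7 (#6 pop() → 22): stack <70>
after step 8 (#8 push(53)): stack <70,53>
after step 9 (#9 pop() → 53): stack <70>
after step 10 (#10 push(36)): stack <70,36>
after step 11 (#11 push(71)): stack <70,36,71>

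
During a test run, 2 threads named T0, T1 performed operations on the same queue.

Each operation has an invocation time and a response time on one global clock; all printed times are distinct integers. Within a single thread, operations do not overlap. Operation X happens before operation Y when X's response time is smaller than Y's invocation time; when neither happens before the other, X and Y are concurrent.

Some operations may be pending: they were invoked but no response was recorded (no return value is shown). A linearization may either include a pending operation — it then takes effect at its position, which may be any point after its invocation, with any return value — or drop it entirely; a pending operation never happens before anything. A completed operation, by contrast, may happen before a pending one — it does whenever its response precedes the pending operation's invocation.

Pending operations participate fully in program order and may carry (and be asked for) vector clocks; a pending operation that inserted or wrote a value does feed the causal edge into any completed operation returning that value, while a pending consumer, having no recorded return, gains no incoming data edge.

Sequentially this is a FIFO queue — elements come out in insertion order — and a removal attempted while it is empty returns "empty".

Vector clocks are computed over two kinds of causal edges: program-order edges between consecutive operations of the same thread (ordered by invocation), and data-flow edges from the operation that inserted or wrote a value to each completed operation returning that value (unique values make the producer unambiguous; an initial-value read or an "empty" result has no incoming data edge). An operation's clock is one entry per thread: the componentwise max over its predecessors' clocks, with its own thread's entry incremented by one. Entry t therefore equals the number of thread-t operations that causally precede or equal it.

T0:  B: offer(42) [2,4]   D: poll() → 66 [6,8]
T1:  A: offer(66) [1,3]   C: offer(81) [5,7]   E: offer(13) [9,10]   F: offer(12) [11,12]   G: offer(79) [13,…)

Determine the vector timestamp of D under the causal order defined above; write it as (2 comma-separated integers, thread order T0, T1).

invoked at 1, A has no predecessors; its own T1 bump gives (0, 1)
invoked at 2, B has no predecessors; its own T0 bump gives (1, 0)
invoked at 5, C merges VC(A)=(0, 1) and bumps T1's slot → (0, 2)
invoked at 9, E merges VC(C)=(0, 2) and bumps T1's slot → (0, 3)
invoked at 6, D merges VC(A)=(0, 1), VC(B)=(1, 0) and bumps T0's slot → (2, 1)
invoked at 11, F merges VC(E)=(0, 3) and bumps T1's slot → (0, 4)
invoked at 13, G merges VC(F)=(0, 4) and bumps T1's slot → (0, 5)
target: VC(D) = (2, 1)

(2, 1)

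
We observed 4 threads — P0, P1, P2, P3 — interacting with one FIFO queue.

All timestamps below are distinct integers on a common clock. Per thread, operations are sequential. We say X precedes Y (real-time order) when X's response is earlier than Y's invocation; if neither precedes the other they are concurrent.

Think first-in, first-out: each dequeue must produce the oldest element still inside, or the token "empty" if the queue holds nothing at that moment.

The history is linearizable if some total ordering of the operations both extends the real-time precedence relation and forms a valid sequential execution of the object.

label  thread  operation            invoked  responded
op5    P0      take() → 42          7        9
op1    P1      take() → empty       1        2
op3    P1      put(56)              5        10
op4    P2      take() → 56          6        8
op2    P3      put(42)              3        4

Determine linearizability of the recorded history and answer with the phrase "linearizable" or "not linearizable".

one valid linearization: op1, op2, op3, op5, op4
step 1: op1 take() → empty — queue <>
step 2: op2 put(42) — queue <42>
step 3: op3 put(56) — queue <42,56>
step 4: op5 take() → 42 — queue <56>
step 5: op4 take() → 56 — queue <>

linearizable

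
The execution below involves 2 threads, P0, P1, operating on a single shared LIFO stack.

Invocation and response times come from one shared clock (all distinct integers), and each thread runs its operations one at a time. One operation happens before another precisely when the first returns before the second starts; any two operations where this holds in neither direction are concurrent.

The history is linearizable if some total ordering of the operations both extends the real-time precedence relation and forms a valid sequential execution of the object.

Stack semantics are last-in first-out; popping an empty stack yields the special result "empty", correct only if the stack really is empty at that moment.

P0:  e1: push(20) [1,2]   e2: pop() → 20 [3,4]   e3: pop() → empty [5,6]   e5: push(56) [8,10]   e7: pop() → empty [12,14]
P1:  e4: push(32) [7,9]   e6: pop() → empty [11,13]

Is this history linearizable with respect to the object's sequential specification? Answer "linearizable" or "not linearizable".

not linearizable

through event 12 a valid linearization exists; event 13 (e6 responding at time 13) ends that
the 6 completed operations admit 2 real-time orders; each fails the LIFO stack replay
every completion of the 1 pending operation (e7) was checked; none linearizes
e.g. e1, e2, e3, e4, e5, e6 (pending dropped): illegal at step 6, since e6 pop() → empty cannot apply there
e.g. e1, e2, e3, e5, e4, e6 (pending dropped): illegal at step 6, since e6 pop() → empty cannot apply there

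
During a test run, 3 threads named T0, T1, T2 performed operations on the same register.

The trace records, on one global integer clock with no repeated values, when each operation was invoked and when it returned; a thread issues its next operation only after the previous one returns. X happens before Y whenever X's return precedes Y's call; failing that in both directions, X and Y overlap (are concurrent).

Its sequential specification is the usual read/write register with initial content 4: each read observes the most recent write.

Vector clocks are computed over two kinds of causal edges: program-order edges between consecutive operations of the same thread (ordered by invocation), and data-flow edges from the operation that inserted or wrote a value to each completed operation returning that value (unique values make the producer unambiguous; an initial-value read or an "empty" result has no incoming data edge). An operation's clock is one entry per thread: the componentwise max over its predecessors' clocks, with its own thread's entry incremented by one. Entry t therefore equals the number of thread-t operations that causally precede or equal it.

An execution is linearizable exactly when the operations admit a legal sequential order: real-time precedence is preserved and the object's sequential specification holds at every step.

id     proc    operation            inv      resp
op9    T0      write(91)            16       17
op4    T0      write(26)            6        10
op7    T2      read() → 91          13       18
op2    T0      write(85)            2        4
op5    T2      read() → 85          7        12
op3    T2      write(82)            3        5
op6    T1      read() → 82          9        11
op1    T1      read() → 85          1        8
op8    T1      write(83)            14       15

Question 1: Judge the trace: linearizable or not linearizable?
cut after 11 events: linearizable; cut after 12 events (op5 responds, time 12): not linearizable
48 orders of the 6 completed register ops respect real time; none is legal
e.g. op1, op2, op3, op4, op5, op6: illegal at step 1, since op1 read() → 85 cannot apply there
e.g. op1, op2, op3, op4, op6, op5: illegal at step 1, since op1 read() → 85 cannot apply there

not linearizable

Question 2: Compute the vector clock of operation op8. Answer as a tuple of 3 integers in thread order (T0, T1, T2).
op3, invoked 3, has no incoming edges; only T2's bump applies → (0, 0, 1)
op2, invoked 2, has no incoming edges; only T0's bump applies → (1, 0, 0)
VC(op1, invoked at 1): max of VC(op2)=(1, 0, 0), then +1 on thread T1 → (1, 1, 0)
VC(op4, invoked at 6): max of VC(op2)=(1, 0, 0), then +1 on thread T0 → (2, 0, 0)
VC(op5, invoked at 7): max of VC(op2)=(1, 0, 0), VC(op3)=(0, 0, 1), then +1 on thread T2 → (1, 0, 2)
VC(op9, invoked at 16): max of VC(op4)=(2, 0, 0), then +1 on thread T0 → (3, 0, 0)
VC(op6, invoked at 9): max of VC(op1)=(1, 1, 0), VC(op3)=(0, 0, 1), then +1 on thread T1 → (1, 2, 1)
VC(op8, invoked at 14): max of VC(op6)=(1, 2, 1), then +1 on thread T1 → (1, 3, 1)
VC(op7, invoked at 13): max of VC(op5)=(1, 0, 2), VC(op9)=(3, 0, 0), then +1 on thread T2 → (3, 0, 3)
target: VC(op8) = (1, 3, 1)

(1, 3, 1)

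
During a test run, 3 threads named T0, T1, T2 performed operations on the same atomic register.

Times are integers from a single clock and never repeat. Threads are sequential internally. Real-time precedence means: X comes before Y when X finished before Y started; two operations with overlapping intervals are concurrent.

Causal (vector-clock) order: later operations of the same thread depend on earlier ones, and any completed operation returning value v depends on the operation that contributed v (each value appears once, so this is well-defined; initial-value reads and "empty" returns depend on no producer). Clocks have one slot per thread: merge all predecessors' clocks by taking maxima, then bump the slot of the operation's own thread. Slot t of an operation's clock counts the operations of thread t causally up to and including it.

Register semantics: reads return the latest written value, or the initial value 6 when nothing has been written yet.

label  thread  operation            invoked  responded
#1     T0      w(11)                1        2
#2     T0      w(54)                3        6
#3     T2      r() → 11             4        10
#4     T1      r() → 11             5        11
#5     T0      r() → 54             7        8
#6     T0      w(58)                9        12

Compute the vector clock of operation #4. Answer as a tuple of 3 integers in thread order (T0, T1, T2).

root op #1, invoked 1: fresh clock plus T0's own tick → (1, 0, 0)
merge at #3 (invoked 4): VC(#1)=(1, 0, 0), own-thread bump on T2 → (1, 0, 1)
merge at #4 (invoked 5): VC(#1)=(1, 0, 0), own-thread bump on T1 → (1, 1, 0)
merge at #2 (invoked 3): VC(#1)=(1, 0, 0), own-thread bump on T0 → (2, 0, 0)
merge at #5 (invoked 7): VC(#2)=(2, 0, 0), own-thread bump on T0 → (3, 0, 0)
merge at #6 (invoked 9): VC(#5)=(3, 0, 0), own-thread bump on T0 → (4, 0, 0)
target: VC(#4) = (1, 1, 0)

(1, 1, 0)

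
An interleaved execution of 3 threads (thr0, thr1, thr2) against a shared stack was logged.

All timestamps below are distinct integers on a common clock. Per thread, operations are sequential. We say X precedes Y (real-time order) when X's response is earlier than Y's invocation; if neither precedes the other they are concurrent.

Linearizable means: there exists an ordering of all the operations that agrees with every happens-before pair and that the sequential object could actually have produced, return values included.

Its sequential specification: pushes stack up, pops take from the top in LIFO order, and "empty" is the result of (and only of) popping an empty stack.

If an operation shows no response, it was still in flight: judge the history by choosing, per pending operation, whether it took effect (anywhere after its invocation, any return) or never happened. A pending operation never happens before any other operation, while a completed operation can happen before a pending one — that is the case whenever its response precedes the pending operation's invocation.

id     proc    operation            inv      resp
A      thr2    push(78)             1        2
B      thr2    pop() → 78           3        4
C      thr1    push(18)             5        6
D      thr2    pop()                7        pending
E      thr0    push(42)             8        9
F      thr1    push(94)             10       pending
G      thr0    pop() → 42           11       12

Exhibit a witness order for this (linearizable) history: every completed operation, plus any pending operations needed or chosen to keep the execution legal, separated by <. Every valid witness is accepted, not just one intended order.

A < B < C < D < E < G

step 1: A push(78) — stack <78>
step 2: B pop() → 78 — stack <>
step 3: C push(18) — stack <18>
step 4: D pop() (pending, included) — stack <>
step 5: E push(42) — stack <42>
step 6: G pop() → 42 — stack <>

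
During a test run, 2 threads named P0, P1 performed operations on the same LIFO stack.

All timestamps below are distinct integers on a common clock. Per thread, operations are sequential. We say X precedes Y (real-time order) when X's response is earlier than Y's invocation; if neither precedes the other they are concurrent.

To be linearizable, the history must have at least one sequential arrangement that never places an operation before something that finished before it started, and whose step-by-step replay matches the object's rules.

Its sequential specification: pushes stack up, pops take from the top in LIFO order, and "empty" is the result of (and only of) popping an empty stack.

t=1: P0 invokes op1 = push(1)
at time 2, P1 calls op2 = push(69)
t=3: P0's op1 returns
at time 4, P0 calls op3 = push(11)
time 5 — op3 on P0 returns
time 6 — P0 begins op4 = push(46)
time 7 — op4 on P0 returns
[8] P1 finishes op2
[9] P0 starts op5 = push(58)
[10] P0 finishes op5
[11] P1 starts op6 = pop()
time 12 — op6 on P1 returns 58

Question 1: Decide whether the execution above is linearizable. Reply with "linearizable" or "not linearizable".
a witness: op1, op2, op3, op4, op5, op6
step 1: op1 push(1) — stack <1>
step 2: op2 push(69) — stack <1,69>
step 3: op3 push(11) — stack <1,69,11>
step 4: op4 push(46) — stack <1,69,11,46>
step 5: op5 push(58) — stack <1,69,11,46,58>
step 6: op6 pop() → 58 — stack <1,69,11,46>

linearizable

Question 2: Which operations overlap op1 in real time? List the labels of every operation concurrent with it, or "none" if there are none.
concurrent with op1 ([1,3]): every op whose interval crosses 1..3
op2 [2,8]: concurrent
op3 [4,5]: after
op4 [6,7]: after
op5 [9,10]: after
op6 [11,12]: after

op2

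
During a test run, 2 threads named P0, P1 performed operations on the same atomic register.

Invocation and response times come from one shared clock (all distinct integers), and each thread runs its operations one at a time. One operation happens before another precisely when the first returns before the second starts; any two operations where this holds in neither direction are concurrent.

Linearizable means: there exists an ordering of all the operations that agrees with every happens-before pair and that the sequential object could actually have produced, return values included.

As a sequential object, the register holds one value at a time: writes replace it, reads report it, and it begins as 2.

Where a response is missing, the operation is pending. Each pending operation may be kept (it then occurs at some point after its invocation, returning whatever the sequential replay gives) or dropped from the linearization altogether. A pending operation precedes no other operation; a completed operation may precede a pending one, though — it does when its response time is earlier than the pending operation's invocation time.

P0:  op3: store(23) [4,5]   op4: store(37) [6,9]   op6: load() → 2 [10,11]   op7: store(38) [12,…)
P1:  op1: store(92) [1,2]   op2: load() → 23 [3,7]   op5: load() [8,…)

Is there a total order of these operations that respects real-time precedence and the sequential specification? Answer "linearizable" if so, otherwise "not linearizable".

events 1..10 are fine; event 11 — the response of op6 at time 11 — makes the prefix non-linearizable
5 completed operations, 3 real-time-consistent orders — every atomic register replay fails
no completion choice of the 1 pending operation (op5) rescues it — every subset was tried
for example op1, op2, op3, op4, op6 (pending dropped) fails at step 2: op2 load() → 23 is not legal there
for example op1, op3, op2, op4, op6 (pending dropped) fails at step 5: op6 load() → 2 is not legal there

not linearizable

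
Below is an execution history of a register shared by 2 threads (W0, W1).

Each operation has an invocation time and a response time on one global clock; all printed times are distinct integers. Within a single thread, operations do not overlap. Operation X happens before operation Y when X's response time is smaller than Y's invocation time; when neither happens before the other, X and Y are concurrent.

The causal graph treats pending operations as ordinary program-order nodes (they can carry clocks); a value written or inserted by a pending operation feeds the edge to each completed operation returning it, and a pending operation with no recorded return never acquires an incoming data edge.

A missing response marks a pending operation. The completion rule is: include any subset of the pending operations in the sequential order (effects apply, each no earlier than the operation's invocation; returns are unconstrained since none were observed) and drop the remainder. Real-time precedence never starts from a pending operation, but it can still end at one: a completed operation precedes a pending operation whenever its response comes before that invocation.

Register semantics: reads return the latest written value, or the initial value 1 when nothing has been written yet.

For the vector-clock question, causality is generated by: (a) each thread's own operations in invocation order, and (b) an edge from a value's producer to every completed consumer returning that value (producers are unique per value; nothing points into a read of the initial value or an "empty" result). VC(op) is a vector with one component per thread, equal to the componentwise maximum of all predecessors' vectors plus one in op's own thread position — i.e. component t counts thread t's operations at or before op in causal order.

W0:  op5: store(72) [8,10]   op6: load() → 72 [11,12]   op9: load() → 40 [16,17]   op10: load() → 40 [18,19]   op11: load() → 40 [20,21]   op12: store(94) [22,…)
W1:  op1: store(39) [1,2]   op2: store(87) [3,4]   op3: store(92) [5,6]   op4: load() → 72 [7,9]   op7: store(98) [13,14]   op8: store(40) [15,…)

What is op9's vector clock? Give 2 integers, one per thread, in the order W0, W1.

(3, 6)

op1 (invocation 1): nothing precedes it; W1's component alone gives (0, 1)
op5 (invocation 8): nothing precedes it; W0's component alone gives (1, 0)
op2, invoked 3, takes VC(op1)=(0, 1) under max, adds 1 for W1 → (0, 2)
op6, invoked 11, takes VC(op5)=(1, 0) under max, adds 1 for W0 → (2, 0)
op3, invoked 5, takes VC(op2)=(0, 2) under max, adds 1 for W1 → (0, 3)
op4, invoked 7, takes VC(op3)=(0, 3), VC(op5)=(1, 0) under max, adds 1 for W1 → (1, 4)
op7, invoked 13, takes VC(op4)=(1, 4) under max, adds 1 for W1 → (1, 5)
op8, invoked 15, takes VC(op7)=(1, 5) under max, adds 1 for W1 → (1, 6)
op9, invoked 16, takes VC(op6)=(2, 0), VC(op8)=(1, 6) under max, adds 1 for W0 → (3, 6)
op10, invoked 18, takes VC(op8)=(1, 6), VC(op9)=(3, 6) under max, adds 1 for W0 → (4, 6)
op11, invoked 20, takes VC(op8)=(1, 6), VC(op10)=(4, 6) under max, adds 1 for W0 → (5, 6)
op12, invoked 22, takes VC(op11)=(5, 6) under max, adds 1 for W0 → (6, 6)
target: VC(op9) = (3, 6)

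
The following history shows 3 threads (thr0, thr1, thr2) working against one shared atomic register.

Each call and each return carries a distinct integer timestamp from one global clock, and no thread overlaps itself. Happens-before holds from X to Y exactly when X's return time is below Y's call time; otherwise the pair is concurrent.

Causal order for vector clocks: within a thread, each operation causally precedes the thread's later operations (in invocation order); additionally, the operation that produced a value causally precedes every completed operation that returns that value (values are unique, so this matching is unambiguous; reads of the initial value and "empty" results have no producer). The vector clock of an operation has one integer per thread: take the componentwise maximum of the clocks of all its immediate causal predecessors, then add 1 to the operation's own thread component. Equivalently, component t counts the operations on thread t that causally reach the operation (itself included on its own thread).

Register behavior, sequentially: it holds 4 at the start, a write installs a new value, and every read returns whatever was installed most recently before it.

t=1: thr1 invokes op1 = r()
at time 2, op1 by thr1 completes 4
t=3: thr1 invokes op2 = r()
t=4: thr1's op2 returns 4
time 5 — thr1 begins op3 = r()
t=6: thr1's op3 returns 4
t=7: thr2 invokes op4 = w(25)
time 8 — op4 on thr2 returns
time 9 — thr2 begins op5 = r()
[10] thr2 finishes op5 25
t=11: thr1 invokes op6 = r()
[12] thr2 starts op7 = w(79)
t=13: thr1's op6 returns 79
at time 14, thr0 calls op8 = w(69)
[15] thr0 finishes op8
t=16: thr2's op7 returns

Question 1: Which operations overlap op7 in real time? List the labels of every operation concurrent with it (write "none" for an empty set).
Answer: op6, op8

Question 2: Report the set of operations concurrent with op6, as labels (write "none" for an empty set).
Answer: op7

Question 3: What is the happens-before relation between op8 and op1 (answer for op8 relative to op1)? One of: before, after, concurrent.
Answer: after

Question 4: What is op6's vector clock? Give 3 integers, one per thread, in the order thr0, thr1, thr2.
Answer: (0, 4, 3)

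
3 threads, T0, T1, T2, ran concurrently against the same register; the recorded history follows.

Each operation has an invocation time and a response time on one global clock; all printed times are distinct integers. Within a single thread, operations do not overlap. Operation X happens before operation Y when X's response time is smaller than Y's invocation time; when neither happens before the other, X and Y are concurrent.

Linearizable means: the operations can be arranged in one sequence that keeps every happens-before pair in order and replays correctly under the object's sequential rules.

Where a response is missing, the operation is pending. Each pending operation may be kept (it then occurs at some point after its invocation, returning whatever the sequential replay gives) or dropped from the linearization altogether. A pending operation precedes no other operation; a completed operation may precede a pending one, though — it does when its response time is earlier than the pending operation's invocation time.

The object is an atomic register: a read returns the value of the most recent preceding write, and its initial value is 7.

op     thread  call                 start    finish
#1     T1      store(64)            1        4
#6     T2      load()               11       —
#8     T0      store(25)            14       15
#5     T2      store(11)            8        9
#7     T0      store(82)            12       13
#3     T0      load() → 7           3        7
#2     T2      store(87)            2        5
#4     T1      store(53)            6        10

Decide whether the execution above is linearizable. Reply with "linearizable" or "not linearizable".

linearizable

one valid linearization: #3, #1, #2, #4, #5, #6, #7, #8
step 1: #3 load() → 7 — value 7
step 2: #1 store(64) — value 64
step 3: #2 store(87) — value 87
step 4: #4 store(53) — value 53
step 5: #5 store(11) — value 11
step 6: #6 load() (pending, included) — value 11
step 7: #7 store(82) — value 82
step 8: #8 store(25) — value 25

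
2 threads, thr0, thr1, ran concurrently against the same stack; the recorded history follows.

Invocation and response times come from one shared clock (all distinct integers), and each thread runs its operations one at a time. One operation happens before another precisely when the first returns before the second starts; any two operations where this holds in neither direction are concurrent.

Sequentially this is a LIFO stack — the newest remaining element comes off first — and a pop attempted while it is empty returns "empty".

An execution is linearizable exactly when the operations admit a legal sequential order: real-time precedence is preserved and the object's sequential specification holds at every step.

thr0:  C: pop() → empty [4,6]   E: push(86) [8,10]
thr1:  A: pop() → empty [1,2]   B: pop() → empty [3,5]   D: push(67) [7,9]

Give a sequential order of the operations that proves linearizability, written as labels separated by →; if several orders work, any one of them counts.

A → B → C → D → E

1. A pop() → empty, leaving stack <>
2. B pop() → empty, leaving stack <>
3. C pop() → empty, leaving stack <>
4. D push(67), leaving stack <67>
5. E push(86), leaving stack <67,86>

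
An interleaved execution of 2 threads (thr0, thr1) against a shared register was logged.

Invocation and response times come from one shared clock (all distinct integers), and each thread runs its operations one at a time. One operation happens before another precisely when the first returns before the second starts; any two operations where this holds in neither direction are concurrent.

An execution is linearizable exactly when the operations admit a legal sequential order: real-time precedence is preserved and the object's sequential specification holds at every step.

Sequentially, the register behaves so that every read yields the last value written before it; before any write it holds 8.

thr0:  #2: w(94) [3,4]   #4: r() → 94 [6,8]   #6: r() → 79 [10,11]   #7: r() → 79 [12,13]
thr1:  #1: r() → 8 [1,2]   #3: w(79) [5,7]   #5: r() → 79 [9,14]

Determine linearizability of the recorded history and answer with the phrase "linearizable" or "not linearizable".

a witness: #1, #2, #4, #3, #5, #6, #7
after step 1 (#1 r() → 8): value 8
after step 2 (#2 w(94)): value 94
after step 3 (#4 r() → 94): value 94
after step 4 (#3 w(79)): value 79
after step 5 (#5 r() → 79): value 79
after step 6 (#6 r() → 79): value 79
after step 7 (#7 r() → 79): value 79

linearizable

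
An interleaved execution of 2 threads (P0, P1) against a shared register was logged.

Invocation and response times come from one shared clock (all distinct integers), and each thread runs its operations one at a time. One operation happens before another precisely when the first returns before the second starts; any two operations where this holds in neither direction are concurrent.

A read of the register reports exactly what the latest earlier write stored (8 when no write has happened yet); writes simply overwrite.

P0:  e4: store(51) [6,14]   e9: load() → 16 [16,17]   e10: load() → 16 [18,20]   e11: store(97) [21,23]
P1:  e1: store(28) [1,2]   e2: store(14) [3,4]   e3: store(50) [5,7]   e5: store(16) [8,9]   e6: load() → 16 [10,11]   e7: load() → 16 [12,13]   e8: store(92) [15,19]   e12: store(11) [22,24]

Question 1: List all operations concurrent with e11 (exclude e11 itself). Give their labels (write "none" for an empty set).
e11 spans [21,23]; an op avoiding the whole window 21..23 is ordered, any other is concurrent
e1 [1,2]: before
e2 [3,4]: before
e3 [5,7]: before
e4 [6,14]: before
e5 [8,9]: before
e6 [10,11]: before
e7 [12,13]: before
e8 [15,19]: before
e9 [16,17]: before
e10 [18,20]: before
e12 [22,24]: concurrent

e12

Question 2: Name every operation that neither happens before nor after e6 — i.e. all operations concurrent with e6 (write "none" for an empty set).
e6 runs from 10 to 11; window-overlapping ops are concurrent
e1 [1,2]: before
e2 [3,4]: before
e3 [5,7]: before
e4 [6,14]: concurrent
e5 [8,9]: before
e7 [12,13]: after
e8 [15,19]: after
e9 [16,17]: after
e10 [18,20]: after
e11 [21,23]: after
e12 [22,24]: after

e4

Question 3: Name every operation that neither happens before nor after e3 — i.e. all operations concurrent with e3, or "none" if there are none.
concurrent with e3 ([5,7]): every op whose interval crosses 5..7
e1 [1,2]: before
e2 [3,4]: before
e4 [6,14]: concurrent
e5 [8,9]: after
e6 [10,11]: after
e7 [12,13]: after
e8 [15,19]: after
e9 [16,17]: after
e10 [18,20]: after
e11 [21,23]: after
e12 [22,24]: after

e4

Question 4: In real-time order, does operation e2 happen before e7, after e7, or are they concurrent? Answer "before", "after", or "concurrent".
e2 spans [3,4], e7 spans [12,13]
resp(e2)=4 < inv(e7)=12

before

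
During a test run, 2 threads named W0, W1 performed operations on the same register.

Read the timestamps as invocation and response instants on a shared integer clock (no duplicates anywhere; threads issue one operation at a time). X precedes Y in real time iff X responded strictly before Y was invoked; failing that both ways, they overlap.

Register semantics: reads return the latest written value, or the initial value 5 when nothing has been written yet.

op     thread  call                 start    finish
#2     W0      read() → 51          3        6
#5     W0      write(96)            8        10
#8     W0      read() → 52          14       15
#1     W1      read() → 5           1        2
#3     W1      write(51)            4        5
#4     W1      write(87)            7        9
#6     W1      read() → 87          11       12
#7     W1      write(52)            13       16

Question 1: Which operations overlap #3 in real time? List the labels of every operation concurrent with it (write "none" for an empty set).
#2

#3 runs from 4 to 5; window-overlapping ops are concurrent
#1 [1,2]: before
#2 [3,6]: concurrent
#4 [7,9]: after
#5 [8,10]: after
#6 [11,12]: after
#7 [13,16]: after
#8 [14,15]: after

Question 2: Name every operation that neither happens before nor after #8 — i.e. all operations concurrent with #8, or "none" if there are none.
#7

#8 spans [14,15]; an op avoiding the whole window 14..15 is ordered, any other is concurrent
#1 [1,2]: before
#2 [3,6]: before
#3 [4,5]: before
#4 [7,9]: before
#5 [8,10]: before
#6 [11,12]: before
#7 [13,16]: concurrent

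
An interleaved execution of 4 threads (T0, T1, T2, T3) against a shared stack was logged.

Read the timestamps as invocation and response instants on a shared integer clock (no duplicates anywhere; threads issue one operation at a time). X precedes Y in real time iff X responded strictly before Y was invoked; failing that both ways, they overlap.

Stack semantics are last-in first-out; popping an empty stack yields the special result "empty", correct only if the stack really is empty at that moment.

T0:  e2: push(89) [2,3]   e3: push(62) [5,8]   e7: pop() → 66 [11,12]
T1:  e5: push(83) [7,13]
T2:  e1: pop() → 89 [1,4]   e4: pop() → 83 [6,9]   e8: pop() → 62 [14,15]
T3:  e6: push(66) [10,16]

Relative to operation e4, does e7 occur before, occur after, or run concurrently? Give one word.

e7 spans [11,12], e4 spans [6,9]
resp(e4)=9 < inv(e7)=11

after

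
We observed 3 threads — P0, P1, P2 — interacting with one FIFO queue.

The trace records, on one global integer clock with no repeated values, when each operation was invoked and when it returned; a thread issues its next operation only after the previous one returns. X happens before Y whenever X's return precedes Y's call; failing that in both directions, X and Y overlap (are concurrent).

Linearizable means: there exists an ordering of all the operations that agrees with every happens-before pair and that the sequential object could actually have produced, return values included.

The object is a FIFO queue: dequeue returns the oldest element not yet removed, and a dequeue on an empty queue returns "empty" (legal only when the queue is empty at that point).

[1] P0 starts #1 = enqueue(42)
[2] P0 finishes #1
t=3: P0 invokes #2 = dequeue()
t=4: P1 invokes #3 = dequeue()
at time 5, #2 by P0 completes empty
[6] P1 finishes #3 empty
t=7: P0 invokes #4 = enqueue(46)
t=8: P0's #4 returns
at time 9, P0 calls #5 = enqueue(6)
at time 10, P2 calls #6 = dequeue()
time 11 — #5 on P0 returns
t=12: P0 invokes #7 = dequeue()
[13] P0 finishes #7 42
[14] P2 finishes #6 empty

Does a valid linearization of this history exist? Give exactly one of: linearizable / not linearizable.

not linearizable

through event 5 a valid linearization exists; event 6 (#3 responding at time 6) ends that
3 completed operations, 2 real-time-consistent orders — every FIFO queue replay fails
take #1, #2, #3: step 2 already fails, because #2 dequeue() → empty cannot occur there
take #1, #3, #2: step 2 already fails, because #3 dequeue() → empty cannot occur there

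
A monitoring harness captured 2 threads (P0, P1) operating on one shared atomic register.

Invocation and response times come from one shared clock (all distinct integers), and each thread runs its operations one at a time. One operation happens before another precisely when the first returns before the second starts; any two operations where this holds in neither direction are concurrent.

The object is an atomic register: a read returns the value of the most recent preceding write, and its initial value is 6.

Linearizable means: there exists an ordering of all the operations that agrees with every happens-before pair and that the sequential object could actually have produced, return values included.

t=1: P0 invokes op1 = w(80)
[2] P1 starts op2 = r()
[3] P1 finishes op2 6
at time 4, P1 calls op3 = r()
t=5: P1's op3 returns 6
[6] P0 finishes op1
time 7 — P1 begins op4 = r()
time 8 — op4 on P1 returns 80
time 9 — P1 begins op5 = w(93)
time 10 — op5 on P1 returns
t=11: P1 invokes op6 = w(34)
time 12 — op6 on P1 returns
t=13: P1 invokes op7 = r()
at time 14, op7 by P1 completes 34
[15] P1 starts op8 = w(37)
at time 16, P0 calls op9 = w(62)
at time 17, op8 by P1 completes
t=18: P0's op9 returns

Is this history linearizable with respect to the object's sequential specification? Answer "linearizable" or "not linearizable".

linearizable

witness order: op2, op3, op1, op4, op5, op6, op7, op8, op9
after step 1 (op2 r() → 6): value 6
after step 2 (op3 r() → 6): value 6
after step 3 (op1 w(80)): value 80
after step 4 (op4 r() → 80): value 80
after step 5 (op5 w(93)): value 93
after step 6 (op6 w(34)): value 34
after step 7 (op7 r() → 34): value 34
after step 8 (op8 w(37)): value 37
after step 9 (op9 w(62)): value 62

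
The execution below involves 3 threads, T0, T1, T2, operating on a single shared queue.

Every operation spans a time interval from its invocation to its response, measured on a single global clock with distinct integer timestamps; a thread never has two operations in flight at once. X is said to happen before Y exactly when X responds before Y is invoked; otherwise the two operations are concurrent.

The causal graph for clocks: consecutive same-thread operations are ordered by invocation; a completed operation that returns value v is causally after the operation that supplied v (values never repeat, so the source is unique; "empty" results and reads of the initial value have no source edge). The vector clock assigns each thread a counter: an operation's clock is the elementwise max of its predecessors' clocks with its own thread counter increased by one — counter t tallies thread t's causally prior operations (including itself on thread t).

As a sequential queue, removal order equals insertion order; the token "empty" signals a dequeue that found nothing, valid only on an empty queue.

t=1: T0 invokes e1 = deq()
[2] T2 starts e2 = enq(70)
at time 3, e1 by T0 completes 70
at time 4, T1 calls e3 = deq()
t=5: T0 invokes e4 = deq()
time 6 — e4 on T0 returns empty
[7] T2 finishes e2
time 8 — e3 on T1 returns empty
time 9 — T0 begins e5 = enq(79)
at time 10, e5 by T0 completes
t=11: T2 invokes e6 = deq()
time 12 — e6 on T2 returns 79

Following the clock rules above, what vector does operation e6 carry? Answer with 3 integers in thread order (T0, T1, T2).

VC(e2, invoked at 2): no causal predecessors; +1 on T2 → (0, 0, 1)
VC(e3, invoked at 4): no causal predecessors; +1 on T1 → (0, 1, 0)
VC(e1, invoked at 1): max of VC(e2)=(0, 0, 1), then +1 on thread T0 → (1, 0, 1)
VC(e4, invoked at 5): max of VC(e1)=(1, 0, 1), then +1 on thread T0 → (2, 0, 1)
VC(e5, invoked at 9): max of VC(e4)=(2, 0, 1), then +1 on thread T0 → (3, 0, 1)
VC(e6, invoked at 11): max of VC(e2)=(0, 0, 1), VC(e5)=(3, 0, 1), then +1 on thread T2 → (3, 0, 2)
target: VC(e6) = (3, 0, 2)

(3, 0, 2)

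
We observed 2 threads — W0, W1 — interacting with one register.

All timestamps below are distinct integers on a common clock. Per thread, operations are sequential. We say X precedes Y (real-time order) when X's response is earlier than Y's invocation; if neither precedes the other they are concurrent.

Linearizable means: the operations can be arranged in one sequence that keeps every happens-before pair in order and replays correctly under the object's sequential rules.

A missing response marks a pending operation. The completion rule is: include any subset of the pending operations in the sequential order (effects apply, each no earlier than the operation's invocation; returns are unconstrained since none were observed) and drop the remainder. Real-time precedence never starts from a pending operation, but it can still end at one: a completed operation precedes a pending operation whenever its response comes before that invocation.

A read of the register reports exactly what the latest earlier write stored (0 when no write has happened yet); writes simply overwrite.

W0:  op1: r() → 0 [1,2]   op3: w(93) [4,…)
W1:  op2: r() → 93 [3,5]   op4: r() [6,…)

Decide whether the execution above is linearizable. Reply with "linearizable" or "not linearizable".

linearizable

one valid linearization: op1, op3, op2
1. op1 r() → 0, leaving value 0
2. op3 w(93) (pending, included), leaving value 93
3. op2 r() → 93, leaving value 93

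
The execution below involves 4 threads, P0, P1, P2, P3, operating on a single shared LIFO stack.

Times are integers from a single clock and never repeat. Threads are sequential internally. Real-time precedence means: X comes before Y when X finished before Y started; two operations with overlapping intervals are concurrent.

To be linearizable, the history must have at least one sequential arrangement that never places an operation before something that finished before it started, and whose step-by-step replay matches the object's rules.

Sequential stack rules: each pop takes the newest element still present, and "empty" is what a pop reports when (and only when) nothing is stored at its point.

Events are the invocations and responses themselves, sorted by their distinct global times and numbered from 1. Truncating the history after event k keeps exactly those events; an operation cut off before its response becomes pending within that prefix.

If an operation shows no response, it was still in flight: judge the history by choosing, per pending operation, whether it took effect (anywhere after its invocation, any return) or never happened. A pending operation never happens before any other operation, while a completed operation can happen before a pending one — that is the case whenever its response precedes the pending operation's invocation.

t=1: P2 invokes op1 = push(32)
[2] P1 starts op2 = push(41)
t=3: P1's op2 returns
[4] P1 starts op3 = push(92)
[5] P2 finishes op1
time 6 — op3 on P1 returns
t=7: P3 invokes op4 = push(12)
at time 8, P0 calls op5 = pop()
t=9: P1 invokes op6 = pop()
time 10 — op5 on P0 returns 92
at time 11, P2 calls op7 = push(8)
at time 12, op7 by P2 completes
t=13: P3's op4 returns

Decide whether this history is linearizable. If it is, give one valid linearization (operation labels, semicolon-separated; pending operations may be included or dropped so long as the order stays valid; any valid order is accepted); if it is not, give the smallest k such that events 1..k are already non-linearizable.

after step 1 (op1 push(32)): stack <32>
after step 2 (op2 push(41)): stack <32,41>
after step 3 (op3 push(92)): stack <32,41,92>
after step 4 (op4 push(12)): stack <32,41,92,12>
after step 5 (op6 pop() (pending, included)): stack <32,41,92>
after step 6 (op5 pop() → 92): stack <32,41>
after step 7 (op7 push(8)): stack <32,41,8>

linearizable — witness: op1; op2; op3; op4; op6; op5; op7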